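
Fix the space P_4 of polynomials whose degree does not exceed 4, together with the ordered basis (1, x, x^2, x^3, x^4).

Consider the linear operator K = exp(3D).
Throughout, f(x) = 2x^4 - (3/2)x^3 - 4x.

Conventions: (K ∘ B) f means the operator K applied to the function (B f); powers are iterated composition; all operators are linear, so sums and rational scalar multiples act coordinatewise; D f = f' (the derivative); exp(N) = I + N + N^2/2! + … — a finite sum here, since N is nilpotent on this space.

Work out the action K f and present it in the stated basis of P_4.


order-1 term: 24x^3 - (27/2)x^2 - 12
order-2 term: 108x^2 - (81/2)x
order-3 term: 216x - 81/2
order-4 term: 162
the series for exp(3D) f terminates at order 4
exp(3D) f = 2x^4 + (45/2)x^3 + (189/2)x^2 + (343/2)x + 219/2

g(x) = 2x^4 + (45/2)x^3 + (189/2)x^2 + (343/2)x + 219/2


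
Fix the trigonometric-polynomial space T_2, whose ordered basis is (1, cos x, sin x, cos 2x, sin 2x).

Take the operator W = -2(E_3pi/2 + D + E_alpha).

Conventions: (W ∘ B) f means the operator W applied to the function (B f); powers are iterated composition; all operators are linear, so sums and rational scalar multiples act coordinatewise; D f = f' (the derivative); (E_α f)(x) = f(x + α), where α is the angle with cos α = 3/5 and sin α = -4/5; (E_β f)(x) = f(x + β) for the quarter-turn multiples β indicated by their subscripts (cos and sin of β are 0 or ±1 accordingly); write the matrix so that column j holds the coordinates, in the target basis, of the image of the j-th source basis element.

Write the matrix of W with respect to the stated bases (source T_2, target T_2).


image of 1: -4
image of cos x: -(6/5)cos x - (8/5)sin x
image of sin x: (8/5)cos x - (6/5)sin x
image of cos 2x: (64/25)cos 2x + (52/25)sin 2x
image of sin 2x: -(52/25)cos 2x + (64/25)sin 2x
each image's coordinates form column j of the matrix

the matrix is [[-4, 0, 0, 0, 0]; [0, -6/5, 8/5, 0, 0]; [0, -8/5, -6/5, 0, 0]; [0, 0, 0, 64/25, -52/25]; [0, 0, 0, 52/25, 64/25]] (rows listed top to bottom)


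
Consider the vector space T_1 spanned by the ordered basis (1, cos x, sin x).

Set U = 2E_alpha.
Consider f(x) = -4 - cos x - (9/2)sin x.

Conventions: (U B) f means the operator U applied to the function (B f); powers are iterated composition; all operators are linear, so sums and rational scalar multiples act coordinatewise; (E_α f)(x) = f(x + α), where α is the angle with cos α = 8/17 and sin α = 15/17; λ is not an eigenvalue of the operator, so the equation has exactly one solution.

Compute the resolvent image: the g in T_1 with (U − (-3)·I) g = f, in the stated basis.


write g with unknown coordinates in the stated basis and equate coefficients in (U − (-3)·I) g = f
solving from the highest basis element down gives g = -4/5 + (68/317)cos x - (663/634)sin x
check: U g = -8/5 - (521/317)cos x - (432/317)sin x
so U g − (-3)·g = -4 - cos x - (9/2)sin x = f ✓

the image equals g(x) = -4/5 + (68/317)cos x - (663/634)sin x


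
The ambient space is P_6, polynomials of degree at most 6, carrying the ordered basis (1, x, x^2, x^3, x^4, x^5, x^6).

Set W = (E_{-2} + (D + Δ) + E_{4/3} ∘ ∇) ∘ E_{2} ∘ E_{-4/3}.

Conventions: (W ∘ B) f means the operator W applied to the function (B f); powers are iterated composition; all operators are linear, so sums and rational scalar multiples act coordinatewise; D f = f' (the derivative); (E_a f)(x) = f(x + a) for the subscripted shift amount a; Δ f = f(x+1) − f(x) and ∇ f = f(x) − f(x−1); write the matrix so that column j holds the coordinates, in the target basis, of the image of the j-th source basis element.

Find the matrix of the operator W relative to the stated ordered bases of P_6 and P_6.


the matrix is [[1, 5/3, 76/9, 278/27, 2176/81, 9842/243, 66160/729]; [0, 1, 10/3, 76/3, 1112/27, 10880/81, 19684/81]; [0, 0, 1, 5, 152/3, 2780/27, 10880/27]; [0, 0, 0, 1, 20/3, 760/9, 5560/27]; [0, 0, 0, 0, 1, 25/3, 380/3]; [0, 0, 0, 0, 0, 1, 10]; [0, 0, 0, 0, 0, 0, 1]] (rows listed top to bottom)

image of 1: 1
image of x: x + 5/3
image of x^2: x^2 + (10/3)x + 76/9
image of x^3: x^3 + 5x^2 + (76/3)x + 278/27
image of x^4: x^4 + (20/3)x^3 + (152/3)x^2 + (1112/27)x + 2176/81
image of x^5: x^5 + (25/3)x^4 + (760/9)x^3 + (2780/27)x^2 + (10880/81)x + 9842/243
image of x^6: x^6 + 10x^5 + (380/3)x^4 + (5560/27)x^3 + (10880/27)x^2 + (19684/81)x + 66160/729
each image's coordinates form column j of the matrix


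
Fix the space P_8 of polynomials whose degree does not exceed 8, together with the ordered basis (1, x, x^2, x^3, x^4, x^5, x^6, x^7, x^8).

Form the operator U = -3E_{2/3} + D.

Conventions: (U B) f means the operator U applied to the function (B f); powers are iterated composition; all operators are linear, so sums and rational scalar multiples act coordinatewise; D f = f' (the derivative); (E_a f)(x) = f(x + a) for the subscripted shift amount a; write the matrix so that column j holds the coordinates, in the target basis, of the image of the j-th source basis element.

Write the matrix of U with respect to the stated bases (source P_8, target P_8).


image of 1: -3
image of x: -3x - 1
image of x^2: -3x^2 - 2x - 4/3
image of x^3: -3x^3 - 3x^2 - 4x - 8/9
image of x^4: -3x^4 - 4x^3 - 8x^2 - (32/9)x - 16/27
image of x^5: -3x^5 - 5x^4 - (40/3)x^3 - (80/9)x^2 - (80/27)x - 32/81
image of x^6: -3x^6 - 6x^5 - 20x^4 - (160/9)x^3 - (80/9)x^2 - (64/27)x - 64/243
image of x^7: -3x^7 - 7x^6 - 28x^5 - (280/9)x^4 - (560/27)x^3 - (224/27)x^2 - (448/243)x - 128/729
image of x^8: -3x^8 - 8x^7 - (112/3)x^6 - (448/9)x^5 - (1120/27)x^4 - (1792/81)x^3 - (1792/243)x^2 - (1024/729)x - 256/2187
each image's coordinates form column j of the matrix

the matrix is [[-3, -1, -4/3, -8/9, -16/27, -32/81, -64/243, -128/729, -256/2187]; [0, -3, -2, -4, -32/9, -80/27, -64/27, -448/243, -1024/729]; [0, 0, -3, -3, -8, -80/9, -80/9, -224/27, -1792/243]; [0, 0, 0, -3, -4, -40/3, -160/9, -560/27, -1792/81]; [0, 0, 0, 0, -3, -5, -20, -280/9, -1120/27]; [0, 0, 0, 0, 0, -3, -6, -28, -448/9]; [0, 0, 0, 0, 0, 0, -3, -7, -112/3]; [0, 0, 0, 0, 0, 0, 0, -3, -8]; [0, 0, 0, 0, 0, 0, 0, 0, -3]] (rows listed top to bottom)


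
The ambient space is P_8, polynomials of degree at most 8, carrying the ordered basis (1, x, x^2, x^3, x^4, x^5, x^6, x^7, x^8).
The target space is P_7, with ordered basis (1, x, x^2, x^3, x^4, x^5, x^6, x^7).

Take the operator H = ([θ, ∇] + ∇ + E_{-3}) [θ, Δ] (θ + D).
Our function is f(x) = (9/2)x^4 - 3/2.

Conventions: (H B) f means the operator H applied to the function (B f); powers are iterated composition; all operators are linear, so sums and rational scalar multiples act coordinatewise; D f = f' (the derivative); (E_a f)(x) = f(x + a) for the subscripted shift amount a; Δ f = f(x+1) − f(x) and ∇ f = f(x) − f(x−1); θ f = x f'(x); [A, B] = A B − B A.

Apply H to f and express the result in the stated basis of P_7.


θ f = 18x^4
D f = 18x^3
(θ + D) f = 18x^4 + 18x^3
Δ (θ + D) f = 72x^3 + 162x^2 + 126x + 36
θ Δ (θ + D) f = 216x^3 + 324x^2 + 126x
θ (θ + D) f = 72x^4 + 54x^3
Δ θ (θ + D) f = 288x^3 + 594x^2 + 450x + 126
[θ, Δ] (θ + D) f = -72x^3 - 270x^2 - 324x - 126
∇ [θ, Δ] (θ + D) f = -216x^2 - 324x - 126
θ ∇ [θ, Δ] (θ + D) f = -432x^2 - 324x
θ [θ, Δ] (θ + D) f = -216x^3 - 540x^2 - 324x
∇ θ [θ, Δ] (θ + D) f = -648x^2 - 432x
[θ, ∇] [θ, Δ] (θ + D) f = 216x^2 + 108x
∇ [θ, Δ] (θ + D) f = -216x^2 - 324x - 126
E_{-3} [θ, Δ] (θ + D) f = -72x^3 + 378x^2 - 648x + 360
([θ, ∇] + ∇ + E_{-3}) [θ, Δ] (θ + D) f = -72x^3 + 378x^2 - 864x + 234

g(x) = -72x^3 + 378x^2 - 864x + 234


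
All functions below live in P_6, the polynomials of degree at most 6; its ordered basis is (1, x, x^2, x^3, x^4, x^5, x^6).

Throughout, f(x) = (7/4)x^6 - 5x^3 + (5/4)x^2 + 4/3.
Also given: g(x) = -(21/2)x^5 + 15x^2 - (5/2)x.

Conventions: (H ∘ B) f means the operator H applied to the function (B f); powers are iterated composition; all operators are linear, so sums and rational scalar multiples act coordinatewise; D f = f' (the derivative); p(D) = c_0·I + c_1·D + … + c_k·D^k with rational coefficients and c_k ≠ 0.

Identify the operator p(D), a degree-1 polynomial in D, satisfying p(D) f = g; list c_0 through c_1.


D^0 f = (7/4)x^6 - 5x^3 + (5/4)x^2 + 4/3
D^1 f = (21/2)x^5 - 15x^2 + (5/2)x
matching coefficients of g against c_0 f + c_1 Df + … from the top degree down determines the c_i
solution: c_0 = 0, c_1 = -1

p(D) = -D, i.e. c_0 = 0, c_1 = -1


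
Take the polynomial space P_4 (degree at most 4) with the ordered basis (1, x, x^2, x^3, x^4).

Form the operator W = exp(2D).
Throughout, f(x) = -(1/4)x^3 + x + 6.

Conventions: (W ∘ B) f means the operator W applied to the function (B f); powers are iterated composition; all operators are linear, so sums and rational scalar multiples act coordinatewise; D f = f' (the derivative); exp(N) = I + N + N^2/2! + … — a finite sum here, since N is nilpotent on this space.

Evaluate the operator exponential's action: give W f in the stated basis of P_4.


the result is g(x) = -(1/4)x^3 - (3/2)x^2 - 2x + 6

order-1 term: -(3/2)x^2 + 2
order-2 term: -3x
order-3 term: -2
the series for exp(2D) f terminates at order 3
exp(2D) f = -(1/4)x^3 - (3/2)x^2 - 2x + 6


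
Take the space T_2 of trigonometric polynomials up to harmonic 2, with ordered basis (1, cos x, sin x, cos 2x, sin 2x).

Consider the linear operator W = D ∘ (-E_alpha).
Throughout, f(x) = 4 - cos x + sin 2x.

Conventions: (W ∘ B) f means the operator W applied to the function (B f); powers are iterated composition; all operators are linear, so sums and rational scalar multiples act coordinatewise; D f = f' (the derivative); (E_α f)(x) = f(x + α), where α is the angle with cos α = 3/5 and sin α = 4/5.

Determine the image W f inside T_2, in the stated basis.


E_alpha f = 4 - (3/5)cos x + (4/5)sin x + (24/25)cos 2x - (7/25)sin 2x
(-E_alpha) f = -4 + (3/5)cos x - (4/5)sin x - (24/25)cos 2x + (7/25)sin 2x
D (-E_alpha) f = -(4/5)cos x - (3/5)sin x + (14/25)cos 2x + (48/25)sin 2x

g(x) = -(4/5)cos x - (3/5)sin x + (14/25)cos 2x + (48/25)sin 2x


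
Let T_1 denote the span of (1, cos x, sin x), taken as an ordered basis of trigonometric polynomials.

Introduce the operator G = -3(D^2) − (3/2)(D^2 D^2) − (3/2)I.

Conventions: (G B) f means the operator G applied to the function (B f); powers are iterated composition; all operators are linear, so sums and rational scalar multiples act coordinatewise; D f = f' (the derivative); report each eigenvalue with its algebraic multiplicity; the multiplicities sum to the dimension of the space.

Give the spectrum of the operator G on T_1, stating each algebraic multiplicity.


λ = -3/2 (multiplicity 1), λ = 0 (multiplicity 2)

image of 1: -3/2
image of cos x: 0
image of sin x: 0
the matrix is diagonal; its diagonal is (-3/2, 0, 0)
for a triangular matrix the eigenvalues are the diagonal entries, with algebraic multiplicity their repetition count


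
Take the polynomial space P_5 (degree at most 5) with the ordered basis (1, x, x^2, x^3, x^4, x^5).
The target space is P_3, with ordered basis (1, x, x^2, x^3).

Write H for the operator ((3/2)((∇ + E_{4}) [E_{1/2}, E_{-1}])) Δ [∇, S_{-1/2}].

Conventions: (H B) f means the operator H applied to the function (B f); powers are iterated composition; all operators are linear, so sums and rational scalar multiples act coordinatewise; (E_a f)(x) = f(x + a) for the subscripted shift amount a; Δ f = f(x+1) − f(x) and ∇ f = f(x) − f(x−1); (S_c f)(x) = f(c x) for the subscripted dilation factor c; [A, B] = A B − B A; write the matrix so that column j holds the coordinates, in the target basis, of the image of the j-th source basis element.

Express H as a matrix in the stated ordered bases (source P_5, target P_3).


the matrix is [[0, 0, 0, 0, 0, 0]; [0, 0, 0, 0, 0, 0]; [0, 0, 0, 0, 0, 0]; [0, 0, 0, 0, 0, 0]] (rows listed top to bottom)

image of 1: 0
image of x: 0
image of x^2: 0
image of x^3: 0
image of x^4: 0
image of x^5: 0
each image's coordinates form column j of the matrix


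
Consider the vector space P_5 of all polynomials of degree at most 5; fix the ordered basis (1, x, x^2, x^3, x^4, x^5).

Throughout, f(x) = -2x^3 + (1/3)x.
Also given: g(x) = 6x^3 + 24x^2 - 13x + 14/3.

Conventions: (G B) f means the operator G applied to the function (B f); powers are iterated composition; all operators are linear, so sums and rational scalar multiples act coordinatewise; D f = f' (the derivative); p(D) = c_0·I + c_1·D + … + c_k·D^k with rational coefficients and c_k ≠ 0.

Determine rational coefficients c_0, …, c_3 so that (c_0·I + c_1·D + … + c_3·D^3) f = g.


D^0 f = -2x^3 + (1/3)x
D^1 f = -6x^2 + 1/3
D^2 f = -12x
D^3 f = -12
matching coefficients of g against c_0 f + c_1 Df + … from the top degree down determines the c_i
solution: c_0 = -3, c_1 = -4, c_2 = 1, c_3 = -1/2

c_0 = -3, c_1 = -4, c_2 = 1, c_3 = -1/2


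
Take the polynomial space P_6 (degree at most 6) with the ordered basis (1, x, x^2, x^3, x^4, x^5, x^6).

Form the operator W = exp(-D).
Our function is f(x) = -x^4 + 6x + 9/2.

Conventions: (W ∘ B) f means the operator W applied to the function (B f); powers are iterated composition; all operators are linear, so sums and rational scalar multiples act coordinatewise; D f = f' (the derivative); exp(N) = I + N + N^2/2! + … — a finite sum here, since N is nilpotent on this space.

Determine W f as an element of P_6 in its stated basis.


the result is g(x) = -x^4 + 4x^3 - 6x^2 + 10x - 5/2

order-1 term: 4x^3 - 6
order-2 term: -6x^2
order-3 term: 4x
order-4 term: -1
the series for exp(-D) f terminates at order 4
exp(-D) f = -x^4 + 4x^3 - 6x^2 + 10x - 5/2


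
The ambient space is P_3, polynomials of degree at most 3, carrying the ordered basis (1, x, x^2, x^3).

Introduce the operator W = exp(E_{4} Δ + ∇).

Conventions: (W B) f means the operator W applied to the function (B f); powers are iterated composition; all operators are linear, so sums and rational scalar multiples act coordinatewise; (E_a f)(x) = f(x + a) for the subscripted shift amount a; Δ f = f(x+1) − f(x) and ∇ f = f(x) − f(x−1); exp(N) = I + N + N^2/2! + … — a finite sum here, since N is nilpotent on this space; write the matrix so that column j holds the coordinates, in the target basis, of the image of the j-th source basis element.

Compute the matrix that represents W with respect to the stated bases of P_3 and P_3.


the matrix is [[1, 2, 12, 118]; [0, 1, 4, 36]; [0, 0, 1, 6]; [0, 0, 0, 1]] (rows listed top to bottom)

image of 1: 1
image of x: x + 2
image of x^2: x^2 + 4x + 12
image of x^3: x^3 + 6x^2 + 36x + 118
each image's coordinates form column j of the matrix


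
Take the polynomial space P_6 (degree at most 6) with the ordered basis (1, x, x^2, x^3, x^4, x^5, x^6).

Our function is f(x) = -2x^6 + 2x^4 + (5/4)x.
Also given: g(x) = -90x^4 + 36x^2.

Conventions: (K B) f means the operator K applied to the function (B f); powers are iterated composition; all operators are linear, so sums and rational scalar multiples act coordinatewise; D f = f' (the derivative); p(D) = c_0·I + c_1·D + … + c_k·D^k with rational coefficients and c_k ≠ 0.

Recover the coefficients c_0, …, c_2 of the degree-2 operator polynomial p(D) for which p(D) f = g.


p(D) = (3/2)·D^2, i.e. c_0 = 0, c_1 = 0, c_2 = 3/2

D^0 f = -2x^6 + 2x^4 + (5/4)x
D^1 f = -12x^5 + 8x^3 + 5/4
D^2 f = -60x^4 + 24x^2
matching coefficients of g against c_0 f + c_1 Df + … from the top degree down determines the c_i
solution: c_0 = 0, c_1 = 0, c_2 = 3/2


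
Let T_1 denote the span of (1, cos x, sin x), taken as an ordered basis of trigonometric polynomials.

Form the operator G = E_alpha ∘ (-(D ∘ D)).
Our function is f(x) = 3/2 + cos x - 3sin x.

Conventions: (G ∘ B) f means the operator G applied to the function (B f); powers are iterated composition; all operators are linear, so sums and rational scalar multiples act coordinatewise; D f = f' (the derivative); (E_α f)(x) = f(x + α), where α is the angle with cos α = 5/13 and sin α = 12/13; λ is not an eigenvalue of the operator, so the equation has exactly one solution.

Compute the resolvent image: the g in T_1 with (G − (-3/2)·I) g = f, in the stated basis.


write g with unknown coordinates in the stated basis and equate coefficients in (G − (-3/2)·I) g = f
solving from the highest basis element down gives g = 1 + (242/229)cos x - (246/229)sin x
check: G g = -(134/229)cos x - (318/229)sin x
so G g − (-3/2)·g = 3/2 + cos x - 3sin x = f ✓

the result is g(x) = 1 + (242/229)cos x - (246/229)sin x


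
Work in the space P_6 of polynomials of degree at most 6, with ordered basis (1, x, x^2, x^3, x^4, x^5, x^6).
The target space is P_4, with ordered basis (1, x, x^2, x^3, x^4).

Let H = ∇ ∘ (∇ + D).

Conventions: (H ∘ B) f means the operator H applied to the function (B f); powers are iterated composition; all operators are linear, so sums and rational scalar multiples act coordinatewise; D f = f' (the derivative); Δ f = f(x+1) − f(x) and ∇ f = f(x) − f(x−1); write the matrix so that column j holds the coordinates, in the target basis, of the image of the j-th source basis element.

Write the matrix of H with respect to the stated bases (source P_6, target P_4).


the matrix is [[0, 0, 4, -9, 18, -35, 68]; [0, 0, 0, 12, -36, 90, -210]; [0, 0, 0, 0, 24, -90, 270]; [0, 0, 0, 0, 0, 40, -180]; [0, 0, 0, 0, 0, 0, 60]] (rows listed top to bottom)

image of 1: 0
image of x: 0
image of x^2: 4
image of x^3: 12x - 9
image of x^4: 24x^2 - 36x + 18
image of x^5: 40x^3 - 90x^2 + 90x - 35
image of x^6: 60x^4 - 180x^3 + 270x^2 - 210x + 68
each image's coordinates form column j of the matrix


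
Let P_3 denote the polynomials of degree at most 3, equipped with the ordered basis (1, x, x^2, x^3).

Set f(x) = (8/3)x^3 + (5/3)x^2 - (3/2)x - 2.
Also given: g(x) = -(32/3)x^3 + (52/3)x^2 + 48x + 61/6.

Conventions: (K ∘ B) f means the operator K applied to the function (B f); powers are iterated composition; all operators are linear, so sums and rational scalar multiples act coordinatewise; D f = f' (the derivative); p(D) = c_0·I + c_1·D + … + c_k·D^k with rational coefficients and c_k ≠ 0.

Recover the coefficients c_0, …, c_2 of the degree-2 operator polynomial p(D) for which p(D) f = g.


D^0 f = (8/3)x^3 + (5/3)x^2 - (3/2)x - 2
D^1 f = 8x^2 + (10/3)x - 3/2
D^2 f = 16x + 10/3
matching coefficients of g against c_0 f + c_1 Df + … from the top degree down determines the c_i
solution: c_0 = -4, c_1 = 3, c_2 = 2

p(D) = -4·I + 3·D + 2·D^2, i.e. c_0 = -4, c_1 = 3, c_2 = 2


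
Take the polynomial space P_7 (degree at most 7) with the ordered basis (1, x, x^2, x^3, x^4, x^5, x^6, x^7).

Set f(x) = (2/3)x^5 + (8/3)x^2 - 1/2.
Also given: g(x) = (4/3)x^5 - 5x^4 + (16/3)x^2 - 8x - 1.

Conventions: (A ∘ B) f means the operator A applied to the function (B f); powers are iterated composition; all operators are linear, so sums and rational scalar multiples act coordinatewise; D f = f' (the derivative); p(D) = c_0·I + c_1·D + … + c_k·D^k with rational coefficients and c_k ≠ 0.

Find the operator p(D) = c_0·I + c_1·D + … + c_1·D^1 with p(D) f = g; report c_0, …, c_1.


p(D) = 2·I − (3/2)·D, i.e. c_0 = 2, c_1 = -3/2

D^0 f = (2/3)x^5 + (8/3)x^2 - 1/2
D^1 f = (10/3)x^4 + (16/3)x
matching coefficients of g against c_0 f + c_1 Df + … from the top degree down determines the c_i
solution: c_0 = 2, c_1 = -3/2


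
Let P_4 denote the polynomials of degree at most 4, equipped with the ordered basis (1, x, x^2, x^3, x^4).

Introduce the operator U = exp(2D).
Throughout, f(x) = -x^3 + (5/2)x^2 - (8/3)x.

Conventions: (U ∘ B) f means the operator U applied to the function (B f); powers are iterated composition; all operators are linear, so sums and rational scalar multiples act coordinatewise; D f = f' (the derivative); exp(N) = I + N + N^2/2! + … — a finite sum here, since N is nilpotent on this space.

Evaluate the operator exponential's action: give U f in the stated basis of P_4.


g(x) = -x^3 - (7/2)x^2 - (14/3)x - 10/3

order-1 term: -6x^2 + 10x - 16/3
order-2 term: -12x + 10
order-3 term: -8
the series for exp(2D) f terminates at order 3
exp(2D) f = -x^3 - (7/2)x^2 - (14/3)x - 10/3


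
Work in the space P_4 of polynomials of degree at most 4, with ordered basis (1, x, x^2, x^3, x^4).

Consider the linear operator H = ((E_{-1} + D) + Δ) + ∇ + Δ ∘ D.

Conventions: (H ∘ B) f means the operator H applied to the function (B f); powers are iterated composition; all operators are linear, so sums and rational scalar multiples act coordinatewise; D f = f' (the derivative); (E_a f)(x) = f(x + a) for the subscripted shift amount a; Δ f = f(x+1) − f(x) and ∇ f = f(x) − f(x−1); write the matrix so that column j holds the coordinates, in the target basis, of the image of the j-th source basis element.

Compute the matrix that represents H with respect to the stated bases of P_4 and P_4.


the matrix is [[1, 2, 3, 4, 5]; [0, 1, 4, 9, 16]; [0, 0, 1, 6, 18]; [0, 0, 0, 1, 8]; [0, 0, 0, 0, 1]] (rows listed top to bottom)

image of 1: 1
image of x: x + 2
image of x^2: x^2 + 4x + 3
image of x^3: x^3 + 6x^2 + 9x + 4
image of x^4: x^4 + 8x^3 + 18x^2 + 16x + 5
each image's coordinates form column j of the matrix


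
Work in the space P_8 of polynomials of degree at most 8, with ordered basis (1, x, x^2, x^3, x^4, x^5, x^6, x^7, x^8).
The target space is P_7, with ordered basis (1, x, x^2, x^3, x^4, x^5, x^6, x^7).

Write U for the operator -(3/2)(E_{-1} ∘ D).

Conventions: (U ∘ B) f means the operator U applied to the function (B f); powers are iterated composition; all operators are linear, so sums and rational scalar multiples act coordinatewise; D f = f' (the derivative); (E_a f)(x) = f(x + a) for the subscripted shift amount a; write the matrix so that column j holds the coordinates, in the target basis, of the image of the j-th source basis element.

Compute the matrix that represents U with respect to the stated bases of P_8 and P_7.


image of 1: 0
image of x: -3/2
image of x^2: -3x + 3
image of x^3: -(9/2)x^2 + 9x - 9/2
image of x^4: -6x^3 + 18x^2 - 18x + 6
image of x^5: -(15/2)x^4 + 30x^3 - 45x^2 + 30x - 15/2
image of x^6: -9x^5 + 45x^4 - 90x^3 + 90x^2 - 45x + 9
image of x^7: -(21/2)x^6 + 63x^5 - (315/2)x^4 + 210x^3 - (315/2)x^2 + 63x - 21/2
image of x^8: -12x^7 + 84x^6 - 252x^5 + 420x^4 - 420x^3 + 252x^2 - 84x + 12
each image's coordinates form column j of the matrix

the matrix is [[0, -3/2, 3, -9/2, 6, -15/2, 9, -21/2, 12]; [0, 0, -3, 9, -18, 30, -45, 63, -84]; [0, 0, 0, -9/2, 18, -45, 90, -315/2, 252]; [0, 0, 0, 0, -6, 30, -90, 210, -420]; [0, 0, 0, 0, 0, -15/2, 45, -315/2, 420]; [0, 0, 0, 0, 0, 0, -9, 63, -252]; [0, 0, 0, 0, 0, 0, 0, -21/2, 84]; [0, 0, 0, 0, 0, 0, 0, 0, -12]] (rows listed top to bottom)


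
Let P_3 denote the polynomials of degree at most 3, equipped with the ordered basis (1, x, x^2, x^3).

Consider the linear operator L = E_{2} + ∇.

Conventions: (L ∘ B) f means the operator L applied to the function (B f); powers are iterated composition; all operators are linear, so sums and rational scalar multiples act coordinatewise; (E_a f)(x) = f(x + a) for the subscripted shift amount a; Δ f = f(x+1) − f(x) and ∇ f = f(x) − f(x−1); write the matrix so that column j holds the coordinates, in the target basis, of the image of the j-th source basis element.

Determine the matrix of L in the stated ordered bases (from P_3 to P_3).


the matrix is [[1, 3, 3, 9]; [0, 1, 6, 9]; [0, 0, 1, 9]; [0, 0, 0, 1]] (rows listed top to bottom)

image of 1: 1
image of x: x + 3
image of x^2: x^2 + 6x + 3
image of x^3: x^3 + 9x^2 + 9x + 9
each image's coordinates form column j of the matrix


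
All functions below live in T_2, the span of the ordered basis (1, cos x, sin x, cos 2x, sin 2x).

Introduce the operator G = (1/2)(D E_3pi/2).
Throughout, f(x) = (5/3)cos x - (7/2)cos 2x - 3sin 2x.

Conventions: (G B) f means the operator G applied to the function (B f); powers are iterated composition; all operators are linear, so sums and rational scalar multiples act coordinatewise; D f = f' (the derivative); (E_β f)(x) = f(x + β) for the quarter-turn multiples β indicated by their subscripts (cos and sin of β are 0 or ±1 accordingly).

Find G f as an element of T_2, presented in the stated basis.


the result is g(x) = (5/6)cos x + 3cos 2x - (7/2)sin 2x

E_3pi/2 f = (5/3)sin x + (7/2)cos 2x + 3sin 2x
D E_3pi/2 f = (5/3)cos x + 6cos 2x - 7sin 2x
((1/2)(D E_3pi/2)) f = (5/6)cos x + 3cos 2x - (7/2)sin 2x


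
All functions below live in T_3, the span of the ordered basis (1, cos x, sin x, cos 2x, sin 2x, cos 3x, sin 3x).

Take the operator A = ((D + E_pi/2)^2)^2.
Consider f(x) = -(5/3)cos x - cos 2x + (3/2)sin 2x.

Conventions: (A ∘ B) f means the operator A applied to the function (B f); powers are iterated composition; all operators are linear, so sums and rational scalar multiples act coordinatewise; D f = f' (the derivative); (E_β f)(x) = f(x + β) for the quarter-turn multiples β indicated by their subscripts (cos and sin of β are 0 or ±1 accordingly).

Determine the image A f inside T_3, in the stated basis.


the result is g(x) = -(80/3)cos x + 43cos 2x + (27/2)sin 2x

D f = (5/3)sin x + 3cos 2x + 2sin 2x
E_pi/2 f = (5/3)sin x + cos 2x - (3/2)sin 2x
(D + E_pi/2) f = (10/3)sin x + 4cos 2x + (1/2)sin 2x
D (D + E_pi/2) f = (10/3)cos x + cos 2x - 8sin 2x
E_pi/2 (D + E_pi/2) f = (10/3)cos x - 4cos 2x - (1/2)sin 2x
(D + E_pi/2) (D + E_pi/2) f = (20/3)cos x - 3cos 2x - (17/2)sin 2x
D (D + E_pi/2)^2 f = -(20/3)sin x - 17cos 2x + 6sin 2x
E_pi/2 (D + E_pi/2)^2 f = -(20/3)sin x + 3cos 2x + (17/2)sin 2x
(D + E_pi/2) (D + E_pi/2)^2 f = -(40/3)sin x - 14cos 2x + (29/2)sin 2x
D (D + E_pi/2) (D + E_pi/2)^2 f = -(40/3)cos x + 29cos 2x + 28sin 2x
E_pi/2 (D + E_pi/2) (D + E_pi/2)^2 f = -(40/3)cos x + 14cos 2x - (29/2)sin 2x
(D + E_pi/2) (D + E_pi/2) (D + E_pi/2)^2 f = -(80/3)cos x + 43cos 2x + (27/2)sin 2x


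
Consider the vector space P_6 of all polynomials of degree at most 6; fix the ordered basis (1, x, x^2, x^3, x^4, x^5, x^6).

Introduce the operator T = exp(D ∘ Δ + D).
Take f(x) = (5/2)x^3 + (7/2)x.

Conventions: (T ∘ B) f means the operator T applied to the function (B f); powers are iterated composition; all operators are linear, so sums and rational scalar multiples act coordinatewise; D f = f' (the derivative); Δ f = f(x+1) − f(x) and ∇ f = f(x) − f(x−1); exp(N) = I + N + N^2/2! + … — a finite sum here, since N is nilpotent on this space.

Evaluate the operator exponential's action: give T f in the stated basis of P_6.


order-1 term: (15/2)x^2 + 15x + 11
order-2 term: (15/2)x + 15
order-3 term: 5/2
the series for exp(D ∘ Δ + D) f terminates at order 3
exp(D ∘ Δ + D) f = (5/2)x^3 + (15/2)x^2 + 26x + 57/2

g(x) = (5/2)x^3 + (15/2)x^2 + 26x + 57/2


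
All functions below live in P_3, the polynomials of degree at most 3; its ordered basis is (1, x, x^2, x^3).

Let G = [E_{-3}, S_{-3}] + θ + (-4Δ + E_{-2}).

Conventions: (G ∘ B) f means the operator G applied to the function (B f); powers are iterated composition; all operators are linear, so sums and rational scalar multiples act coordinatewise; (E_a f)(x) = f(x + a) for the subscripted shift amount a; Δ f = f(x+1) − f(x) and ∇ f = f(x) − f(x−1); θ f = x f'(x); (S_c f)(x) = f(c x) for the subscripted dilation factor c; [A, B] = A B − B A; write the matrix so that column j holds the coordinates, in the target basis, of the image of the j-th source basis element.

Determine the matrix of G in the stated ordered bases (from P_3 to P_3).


image of 1: 1
image of x: 2x + 6
image of x^2: 3x^2 - 84x + 72
image of x^3: 4x^3 + 306x^2 - 648x + 744
each image's coordinates form column j of the matrix

the matrix is [[1, 6, 72, 744]; [0, 2, -84, -648]; [0, 0, 3, 306]; [0, 0, 0, 4]] (rows listed top to bottom)


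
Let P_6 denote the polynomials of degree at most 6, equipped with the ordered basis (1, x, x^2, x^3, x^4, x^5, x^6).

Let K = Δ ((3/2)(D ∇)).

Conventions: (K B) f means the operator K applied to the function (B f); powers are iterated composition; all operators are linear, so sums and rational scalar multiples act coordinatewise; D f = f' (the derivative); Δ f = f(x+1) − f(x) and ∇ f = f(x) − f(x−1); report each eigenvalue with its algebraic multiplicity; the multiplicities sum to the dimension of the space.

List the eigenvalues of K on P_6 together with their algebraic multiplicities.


λ = 0 (multiplicity 7)

image of 1: 0
image of x: 0
image of x^2: 0
image of x^3: 9
image of x^4: 36x
image of x^5: 90x^2 + 15
image of x^6: 180x^3 + 90x
the matrix is upper triangular; its diagonal is (0, 0, 0, 0, 0, 0, 0)
for a triangular matrix the eigenvalues are the diagonal entries, with algebraic multiplicity their repetition count


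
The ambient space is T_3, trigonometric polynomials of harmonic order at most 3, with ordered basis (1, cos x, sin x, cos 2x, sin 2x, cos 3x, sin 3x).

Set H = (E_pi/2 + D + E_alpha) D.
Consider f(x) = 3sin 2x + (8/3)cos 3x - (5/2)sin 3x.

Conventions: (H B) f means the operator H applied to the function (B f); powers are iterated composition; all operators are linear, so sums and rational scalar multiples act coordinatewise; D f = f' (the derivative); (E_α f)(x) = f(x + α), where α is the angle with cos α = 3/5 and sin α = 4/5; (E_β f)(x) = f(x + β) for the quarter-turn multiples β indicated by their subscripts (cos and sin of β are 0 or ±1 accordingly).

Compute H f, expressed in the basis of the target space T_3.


g(x) = -(192/25)cos 2x - (444/25)sin 2x - (2949/250)cos 3x + (3141/125)sin 3x

D f = 6cos 2x - (15/2)cos 3x - 8sin 3x
E_pi/2 D f = -6cos 2x + 8cos 3x - (15/2)sin 3x
D D f = -12sin 2x - 24cos 3x + (45/2)sin 3x
E_alpha D f = -(42/25)cos 2x - (144/25)sin 2x + (1051/250)cos 3x + (1266/125)sin 3x
(E_pi/2 + D + E_alpha) D f = -(192/25)cos 2x - (444/25)sin 2x - (2949/250)cos 3x + (3141/125)sin 3x


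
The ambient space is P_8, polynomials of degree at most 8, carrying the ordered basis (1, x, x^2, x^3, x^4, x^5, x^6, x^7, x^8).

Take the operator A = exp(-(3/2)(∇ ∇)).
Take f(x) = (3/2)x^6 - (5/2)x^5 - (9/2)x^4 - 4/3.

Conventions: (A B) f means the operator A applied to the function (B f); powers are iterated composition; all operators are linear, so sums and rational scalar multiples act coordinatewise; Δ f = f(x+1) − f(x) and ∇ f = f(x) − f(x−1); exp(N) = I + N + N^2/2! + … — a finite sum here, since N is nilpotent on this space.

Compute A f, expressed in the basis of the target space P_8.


order-1 term: -(135/2)x^4 + 345x^3 - (1233/2)x^2 + (1011/2)x - 315/2
order-2 term: (1215/2)x^2 - (5535/2)x + 3186
order-3 term: -1215/2
the series for exp(-(3/2)(∇ ∇)) f terminates at order 3
exp(-(3/2)(∇ ∇)) f = (3/2)x^6 - (5/2)x^5 - 72x^4 + 345x^3 - 9x^2 - 2262x + 7259/3

the image equals g(x) = (3/2)x^6 - (5/2)x^5 - 72x^4 + 345x^3 - 9x^2 - 2262x + 7259/3


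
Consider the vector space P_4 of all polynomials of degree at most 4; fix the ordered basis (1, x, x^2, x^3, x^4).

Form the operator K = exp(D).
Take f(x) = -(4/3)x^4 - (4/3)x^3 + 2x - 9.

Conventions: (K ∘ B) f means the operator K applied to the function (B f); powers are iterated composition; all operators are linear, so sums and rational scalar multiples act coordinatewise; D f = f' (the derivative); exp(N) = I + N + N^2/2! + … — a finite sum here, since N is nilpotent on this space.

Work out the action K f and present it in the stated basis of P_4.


the result is g(x) = -(4/3)x^4 - (20/3)x^3 - 12x^2 - (22/3)x - 29/3

order-1 term: -(16/3)x^3 - 4x^2 + 2
order-2 term: -8x^2 - 4x
order-3 term: -(16/3)x - 4/3
order-4 term: -4/3
the series for exp(D) f terminates at order 4
exp(D) f = -(4/3)x^4 - (20/3)x^3 - 12x^2 - (22/3)x - 29/3


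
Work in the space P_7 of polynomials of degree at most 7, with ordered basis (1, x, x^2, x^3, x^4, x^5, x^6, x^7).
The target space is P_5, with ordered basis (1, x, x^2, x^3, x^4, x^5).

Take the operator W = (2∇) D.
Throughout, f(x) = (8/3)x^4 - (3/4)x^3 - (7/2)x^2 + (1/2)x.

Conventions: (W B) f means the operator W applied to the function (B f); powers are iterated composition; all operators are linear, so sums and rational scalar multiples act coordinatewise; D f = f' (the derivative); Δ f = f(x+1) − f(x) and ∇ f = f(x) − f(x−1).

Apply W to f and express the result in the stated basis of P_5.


D f = (32/3)x^3 - (9/4)x^2 - 7x + 1/2
∇ D f = 32x^2 - (73/2)x + 71/12
(2∇) D f = 64x^2 - 73x + 71/6

the result is g(x) = 64x^2 - 73x + 71/6


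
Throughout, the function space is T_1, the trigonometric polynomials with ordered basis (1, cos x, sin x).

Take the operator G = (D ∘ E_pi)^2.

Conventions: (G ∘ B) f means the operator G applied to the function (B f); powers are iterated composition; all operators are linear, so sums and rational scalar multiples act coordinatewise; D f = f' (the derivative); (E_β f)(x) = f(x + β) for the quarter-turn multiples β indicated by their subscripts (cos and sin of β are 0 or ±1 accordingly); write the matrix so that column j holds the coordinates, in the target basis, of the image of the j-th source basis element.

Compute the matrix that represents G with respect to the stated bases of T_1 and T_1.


image of 1: 0
image of cos x: -cos x
image of sin x: -sin x
each image's coordinates form column j of the matrix

the matrix is [[0, 0, 0]; [0, -1, 0]; [0, 0, -1]] (rows listed top to bottom)


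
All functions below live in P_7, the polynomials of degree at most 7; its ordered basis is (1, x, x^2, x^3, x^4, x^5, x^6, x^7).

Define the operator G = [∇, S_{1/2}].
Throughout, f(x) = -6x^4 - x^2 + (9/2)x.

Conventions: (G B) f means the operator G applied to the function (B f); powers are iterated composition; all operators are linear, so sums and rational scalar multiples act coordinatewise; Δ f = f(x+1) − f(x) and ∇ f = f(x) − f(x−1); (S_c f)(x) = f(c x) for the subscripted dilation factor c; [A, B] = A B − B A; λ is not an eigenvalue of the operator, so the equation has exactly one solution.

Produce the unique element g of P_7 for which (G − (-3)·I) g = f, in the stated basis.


write g with unknown coordinates in the stated basis and equate coefficients in (G − (-3)·I) g = f
solving from the highest basis element down gives g = -2x^4 - (1/6)x^3 + (19/48)x^2 + (133/288)x + 479/864
check: G g = (1/2)x^3 - (35/16)x^2 + (299/96)x - 479/288
so G g − (-3)·g = -6x^4 - x^2 + (9/2)x = f ✓

the image equals g(x) = -2x^4 - (1/6)x^3 + (19/48)x^2 + (133/288)x + 479/864


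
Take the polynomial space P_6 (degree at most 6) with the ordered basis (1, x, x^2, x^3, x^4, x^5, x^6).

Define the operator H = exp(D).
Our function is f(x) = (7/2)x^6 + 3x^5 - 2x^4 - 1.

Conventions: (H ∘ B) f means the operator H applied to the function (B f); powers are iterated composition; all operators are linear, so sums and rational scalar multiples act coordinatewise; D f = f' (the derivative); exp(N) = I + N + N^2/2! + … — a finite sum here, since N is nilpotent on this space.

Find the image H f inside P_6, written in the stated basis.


order-1 term: 21x^5 + 15x^4 - 8x^3
order-2 term: (105/2)x^4 + 30x^3 - 12x^2
order-3 term: 70x^3 + 30x^2 - 8x
order-4 term: (105/2)x^2 + 15x - 2
order-5 term: 21x + 3
order-6 term: 7/2
the series for exp(D) f terminates at order 6
exp(D) f = (7/2)x^6 + 24x^5 + (131/2)x^4 + 92x^3 + (141/2)x^2 + 28x + 7/2

the image equals g(x) = (7/2)x^6 + 24x^5 + (131/2)x^4 + 92x^3 + (141/2)x^2 + 28x + 7/2


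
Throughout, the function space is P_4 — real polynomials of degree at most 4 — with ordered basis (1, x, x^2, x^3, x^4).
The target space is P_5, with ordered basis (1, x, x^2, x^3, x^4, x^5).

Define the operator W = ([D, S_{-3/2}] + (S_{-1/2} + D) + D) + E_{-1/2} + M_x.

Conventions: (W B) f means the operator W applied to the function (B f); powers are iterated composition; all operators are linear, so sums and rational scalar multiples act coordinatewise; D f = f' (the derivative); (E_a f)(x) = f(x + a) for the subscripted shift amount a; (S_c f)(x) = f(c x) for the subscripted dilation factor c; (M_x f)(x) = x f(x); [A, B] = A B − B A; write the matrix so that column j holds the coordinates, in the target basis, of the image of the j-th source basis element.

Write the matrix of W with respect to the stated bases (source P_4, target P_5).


the matrix is [[2, -1, 1/4, -1/8, 1/16]; [1, 1/2, 21/2, 3/4, -1/2]; [0, 1, 5/4, -99/8, 3/2]; [0, 0, 1, 7/8, 159/4]; [0, 0, 0, 1, 17/16]; [0, 0, 0, 0, 1]] (rows listed top to bottom)

image of 1: x + 2
image of x: x^2 + (1/2)x - 1
image of x^2: x^3 + (5/4)x^2 + (21/2)x + 1/4
image of x^3: x^4 + (7/8)x^3 - (99/8)x^2 + (3/4)x - 1/8
image of x^4: x^5 + (17/16)x^4 + (159/4)x^3 + (3/2)x^2 - (1/2)x + 1/16
each image's coordinates form column j of the matrix


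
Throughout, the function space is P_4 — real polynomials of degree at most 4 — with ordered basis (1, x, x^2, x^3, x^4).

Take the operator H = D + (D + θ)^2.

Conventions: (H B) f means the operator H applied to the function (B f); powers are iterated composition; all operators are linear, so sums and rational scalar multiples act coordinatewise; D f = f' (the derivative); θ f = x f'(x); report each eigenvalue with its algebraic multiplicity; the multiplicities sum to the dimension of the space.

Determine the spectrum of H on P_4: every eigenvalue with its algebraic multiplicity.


λ = 0 (multiplicity 1), λ = 1 (multiplicity 1), λ = 4 (multiplicity 1), λ = 9 (multiplicity 1), λ = 16 (multiplicity 1)

image of 1: 0
image of x: x + 2
image of x^2: 4x^2 + 8x + 2
image of x^3: 9x^3 + 18x^2 + 6x
image of x^4: 16x^4 + 32x^3 + 12x^2
the matrix is upper triangular; its diagonal is (0, 1, 4, 9, 16)
for a triangular matrix the eigenvalues are the diagonal entries, with algebraic multiplicity their repetition count


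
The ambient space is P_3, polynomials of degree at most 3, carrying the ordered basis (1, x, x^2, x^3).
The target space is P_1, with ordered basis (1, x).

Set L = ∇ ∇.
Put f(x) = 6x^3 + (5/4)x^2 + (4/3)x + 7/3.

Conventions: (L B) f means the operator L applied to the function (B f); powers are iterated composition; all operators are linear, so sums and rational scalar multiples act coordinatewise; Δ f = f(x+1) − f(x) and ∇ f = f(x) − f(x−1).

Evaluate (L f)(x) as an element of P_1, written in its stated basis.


the image equals g(x) = 36x - 67/2

∇ f = 18x^2 - (31/2)x + 73/12
∇ ∇ f = 36x - 67/2


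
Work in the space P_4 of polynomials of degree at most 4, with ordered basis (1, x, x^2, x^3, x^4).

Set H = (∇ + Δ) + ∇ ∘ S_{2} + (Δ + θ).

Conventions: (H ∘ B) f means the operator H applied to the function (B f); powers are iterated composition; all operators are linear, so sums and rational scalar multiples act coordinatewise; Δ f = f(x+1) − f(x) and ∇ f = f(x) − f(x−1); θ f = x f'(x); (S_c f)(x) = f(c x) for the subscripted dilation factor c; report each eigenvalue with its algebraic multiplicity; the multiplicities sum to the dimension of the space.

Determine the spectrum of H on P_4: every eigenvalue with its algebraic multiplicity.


λ = 0 (multiplicity 1), λ = 1 (multiplicity 1), λ = 2 (multiplicity 1), λ = 3 (multiplicity 1), λ = 4 (multiplicity 1)

image of 1: 0
image of x: x + 5
image of x^2: 2x^2 + 14x - 3
image of x^3: 3x^3 + 33x^2 - 21x + 11
image of x^4: 4x^4 + 76x^3 - 90x^2 + 76x - 15
the matrix is upper triangular; its diagonal is (0, 1, 2, 3, 4)
for a triangular matrix the eigenvalues are the diagonal entries, with algebraic multiplicity their repetition count


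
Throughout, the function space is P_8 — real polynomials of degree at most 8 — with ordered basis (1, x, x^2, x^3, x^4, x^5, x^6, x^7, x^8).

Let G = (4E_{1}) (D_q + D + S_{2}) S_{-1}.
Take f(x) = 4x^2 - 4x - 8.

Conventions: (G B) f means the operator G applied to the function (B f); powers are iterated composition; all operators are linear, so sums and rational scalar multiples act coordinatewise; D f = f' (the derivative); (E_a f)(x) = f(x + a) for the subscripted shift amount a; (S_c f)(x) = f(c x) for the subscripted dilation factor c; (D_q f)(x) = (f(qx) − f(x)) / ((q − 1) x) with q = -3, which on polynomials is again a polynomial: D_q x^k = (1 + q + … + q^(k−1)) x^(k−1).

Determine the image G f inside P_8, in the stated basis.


the result is g(x) = 64x^2 + 160x + 96

S_{-1} f = 4x^2 + 4x - 8
D_q S_{-1} f = -8x + 4
D S_{-1} f = 8x + 4
S_{2} S_{-1} f = 16x^2 + 8x - 8
(D_q + D + S_{2}) S_{-1} f = 16x^2 + 8x
E_{1} (D_q + D + S_{2}) S_{-1} f = 16x^2 + 40x + 24
(4E_{1}) (D_q + D + S_{2}) S_{-1} f = 64x^2 + 160x + 96
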